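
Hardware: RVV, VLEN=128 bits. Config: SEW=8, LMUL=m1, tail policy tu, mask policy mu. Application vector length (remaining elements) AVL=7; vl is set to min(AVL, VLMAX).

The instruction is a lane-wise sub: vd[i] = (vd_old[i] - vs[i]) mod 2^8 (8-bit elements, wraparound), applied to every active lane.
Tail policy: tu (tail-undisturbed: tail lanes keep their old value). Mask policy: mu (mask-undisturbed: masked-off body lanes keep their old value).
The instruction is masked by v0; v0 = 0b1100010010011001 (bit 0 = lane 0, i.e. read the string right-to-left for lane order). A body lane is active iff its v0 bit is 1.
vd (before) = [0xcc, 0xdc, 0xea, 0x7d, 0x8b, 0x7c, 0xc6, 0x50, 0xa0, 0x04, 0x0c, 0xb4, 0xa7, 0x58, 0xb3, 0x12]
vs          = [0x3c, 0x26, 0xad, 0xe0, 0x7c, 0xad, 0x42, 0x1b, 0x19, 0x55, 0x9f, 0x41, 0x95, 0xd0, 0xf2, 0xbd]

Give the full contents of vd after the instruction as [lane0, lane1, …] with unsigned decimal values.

vd = [144, 220, 234, 157, 15, 124, 198, 80, 160, 4, 12, 180, 167, 88, 179, 18]

VLMAX = (128 × 1) / 8 = 16 lanes
vl ← min(7, 16) = 7
lane  0: sub(0xcc,0x3c) ⇒ 0x90
lane  1: mask-off/keep ⇒ 0xdc
lane  2: mask-off/keep ⇒ 0xea
lane  3: sub(0x7d,0xe0) ⇒ 0x9d
lane  4: sub(0x8b,0x7c) ⇒ 0x0f
lane  5: mask-off/keep ⇒ 0x7c
lane  6: mask-off/keep ⇒ 0xc6
lane  7: tail/keep ⇒ 0x50
lane  8: tail/keep ⇒ 0xa0
lane  9: tail/keep ⇒ 0x04
lane 10: tail/keep ⇒ 0x0c
lane 11: tail/keep ⇒ 0xb4
lane 12: tail/keep ⇒ 0xa7
lane 13: tail/keep ⇒ 0x58
lane 14: tail/keep ⇒ 0xb3
lane 15: tail/keep ⇒ 0x12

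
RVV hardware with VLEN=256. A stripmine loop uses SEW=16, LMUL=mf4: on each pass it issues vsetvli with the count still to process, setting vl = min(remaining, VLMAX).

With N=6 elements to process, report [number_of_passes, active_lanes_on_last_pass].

[iterations, last_vl] = [2, 2]

VLMAX = (256 × 1/4) / 16 = 4 lanes
iterations = ceil(6/4) = 2; final-pass vl = 2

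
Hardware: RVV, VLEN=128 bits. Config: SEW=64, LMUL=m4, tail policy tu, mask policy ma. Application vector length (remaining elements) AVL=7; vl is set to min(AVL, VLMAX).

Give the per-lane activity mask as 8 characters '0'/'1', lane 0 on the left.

lanes per group: 128·4/64 = 8
AVL=7 ≤ VLMAX=8, so vl = 7
bits (lane 0 leftmost): 11111110

predicate = 11111110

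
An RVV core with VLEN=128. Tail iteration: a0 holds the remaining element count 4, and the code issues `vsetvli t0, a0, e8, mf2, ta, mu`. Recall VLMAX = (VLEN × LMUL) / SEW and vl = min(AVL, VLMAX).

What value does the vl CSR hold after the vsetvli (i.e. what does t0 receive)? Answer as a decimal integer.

vl = 4

lanes per group: 128·1/2/8 = 8
vl = min(AVL, VLMAX) = min(4, 8) = 4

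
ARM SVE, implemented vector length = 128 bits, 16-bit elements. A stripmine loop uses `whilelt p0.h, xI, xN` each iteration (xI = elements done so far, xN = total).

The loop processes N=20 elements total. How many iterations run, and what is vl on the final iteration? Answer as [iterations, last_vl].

lane count: 128 div 16 = 8
20 elements at 8/iter → 3 passes, remainder 4 on the last

[iterations, last_vl] = [3, 4]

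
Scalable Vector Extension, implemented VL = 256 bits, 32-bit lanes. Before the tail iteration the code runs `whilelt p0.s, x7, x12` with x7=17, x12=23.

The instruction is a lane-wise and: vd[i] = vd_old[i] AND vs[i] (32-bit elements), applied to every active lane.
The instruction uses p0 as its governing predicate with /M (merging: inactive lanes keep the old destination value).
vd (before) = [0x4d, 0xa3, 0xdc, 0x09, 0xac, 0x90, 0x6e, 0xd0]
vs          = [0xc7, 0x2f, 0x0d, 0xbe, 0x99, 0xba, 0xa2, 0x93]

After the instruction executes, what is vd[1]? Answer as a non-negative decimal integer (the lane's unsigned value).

vd[1] = 35

256-bit reg / 32-bit elem → 8 lanes
p0[j] = (17+j < 23); true for j=0..5 → 6 lanes set
  i=0: and(0x4d,0xc7) → 69
  i=1: and(0xa3,0x2f) → 35
  i=2: and(0xdc,0x0d) → 12
  i=3: and(0x09,0xbe) → 8
  i=4: and(0xac,0x99) → 136
  i=5: and(0x90,0xba) → 144
  i=6: tail/keep → 110
  i=7: tail/keep → 208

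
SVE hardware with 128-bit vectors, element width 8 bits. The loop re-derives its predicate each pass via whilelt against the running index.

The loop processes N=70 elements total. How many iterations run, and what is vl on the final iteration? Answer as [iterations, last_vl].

128-bit reg / 8-bit elem → 16 lanes
iterations = ceil(70/16) = 5; final-pass vl = 6

[iterations, last_vl] = [5, 6]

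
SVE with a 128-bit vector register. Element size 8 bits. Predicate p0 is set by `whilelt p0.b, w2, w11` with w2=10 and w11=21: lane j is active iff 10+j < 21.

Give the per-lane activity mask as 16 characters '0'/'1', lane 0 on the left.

predicate = 1111111111100000

register lanes = 128/8 = 16
active while 10+j < 21, i.e. j ∈ [0,11) capped at 16 ⇒ 11
bits (lane 0 leftmost): 1111111111100000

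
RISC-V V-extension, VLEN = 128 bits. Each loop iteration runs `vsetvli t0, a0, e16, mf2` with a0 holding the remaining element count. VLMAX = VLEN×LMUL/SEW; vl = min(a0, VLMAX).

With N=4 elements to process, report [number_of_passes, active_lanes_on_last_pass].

[iterations, last_vl] = [1, 4]

VLMAX = (128 × 1/2) / 16 = 4 lanes
4 elements at 4/iter → 1 passes, remainder 4 on the last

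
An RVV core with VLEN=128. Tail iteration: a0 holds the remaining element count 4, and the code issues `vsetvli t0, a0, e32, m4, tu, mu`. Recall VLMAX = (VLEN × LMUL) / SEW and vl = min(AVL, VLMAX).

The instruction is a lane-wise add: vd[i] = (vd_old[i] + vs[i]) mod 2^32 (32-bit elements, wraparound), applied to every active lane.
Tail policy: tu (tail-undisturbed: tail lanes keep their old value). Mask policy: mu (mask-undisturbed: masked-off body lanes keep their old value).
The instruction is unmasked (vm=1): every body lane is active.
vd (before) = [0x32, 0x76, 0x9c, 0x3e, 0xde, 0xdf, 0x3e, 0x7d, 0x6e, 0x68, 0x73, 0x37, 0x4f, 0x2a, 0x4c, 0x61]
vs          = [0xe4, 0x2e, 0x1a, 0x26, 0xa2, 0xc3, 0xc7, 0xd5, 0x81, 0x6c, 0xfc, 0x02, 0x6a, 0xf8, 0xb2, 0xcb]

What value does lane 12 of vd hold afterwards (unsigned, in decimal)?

vd[12] = 79

VLMAX = (128 × 4) / 32 = 16 lanes
vl ← min(4, 16) = 4
[0] add(0x32,0xe4) = 0x116
[1] add(0x76,0x2e) = 0xa4
[2] add(0x9c,0x1a) = 0xb6
[3] add(0x3e,0x26) = 0x64
[4] tail/keep = 0xde
[5] tail/keep = 0xdf
[6] tail/keep = 0x3e
[7] tail/keep = 0x7d
[8] tail/keep = 0x6e
[9] tail/keep = 0x68
[10] tail/keep = 0x73
[11] tail/keep = 0x37
[12] tail/keep = 0x4f
[13] tail/keep = 0x2a
[14] tail/keep = 0x4c
[15] tail/keep = 0x61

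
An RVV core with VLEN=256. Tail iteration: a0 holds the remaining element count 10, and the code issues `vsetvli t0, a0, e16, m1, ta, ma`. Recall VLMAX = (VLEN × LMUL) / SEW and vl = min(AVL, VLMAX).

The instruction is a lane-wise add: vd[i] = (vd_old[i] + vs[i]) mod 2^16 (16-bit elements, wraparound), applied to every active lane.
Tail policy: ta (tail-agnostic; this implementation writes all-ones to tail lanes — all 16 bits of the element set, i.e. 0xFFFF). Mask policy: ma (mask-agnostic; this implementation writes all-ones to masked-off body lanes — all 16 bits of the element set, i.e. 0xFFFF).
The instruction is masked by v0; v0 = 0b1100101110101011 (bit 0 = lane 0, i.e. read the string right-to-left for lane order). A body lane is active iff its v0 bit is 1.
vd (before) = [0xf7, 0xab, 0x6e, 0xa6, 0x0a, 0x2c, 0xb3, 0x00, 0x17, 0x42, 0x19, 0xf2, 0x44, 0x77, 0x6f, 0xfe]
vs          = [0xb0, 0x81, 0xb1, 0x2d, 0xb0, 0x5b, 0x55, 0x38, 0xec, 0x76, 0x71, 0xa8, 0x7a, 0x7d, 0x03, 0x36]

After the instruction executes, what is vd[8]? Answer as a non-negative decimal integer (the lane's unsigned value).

vd[8] = 259

VLMAX = VLEN×LMUL/SEW = 256×1/16 = 16
vl ← min(10, 16) = 10
vd[0] add(0xf7,0xb0) -> 0x1a7
vd[1] add(0xab,0x81) -> 0x12c
vd[2] mask-off/ones -> 0xffff
vd[3] add(0xa6,0x2d) -> 0xd3
vd[4] mask-off/ones -> 0xffff
vd[5] add(0x2c,0x5b) -> 0x87
vd[6] mask-off/ones -> 0xffff
vd[7] add(0x00,0x38) -> 0x38
vd[8] add(0x17,0xec) -> 0x103
vd[9] add(0x42,0x76) -> 0xb8
vd[10] tail/ones -> 0xffff
vd[11] tail/ones -> 0xffff
vd[12] tail/ones -> 0xffff
vd[13] tail/ones -> 0xffff
vd[14] tail/ones -> 0xffff
vd[15] tail/ones -> 0xffff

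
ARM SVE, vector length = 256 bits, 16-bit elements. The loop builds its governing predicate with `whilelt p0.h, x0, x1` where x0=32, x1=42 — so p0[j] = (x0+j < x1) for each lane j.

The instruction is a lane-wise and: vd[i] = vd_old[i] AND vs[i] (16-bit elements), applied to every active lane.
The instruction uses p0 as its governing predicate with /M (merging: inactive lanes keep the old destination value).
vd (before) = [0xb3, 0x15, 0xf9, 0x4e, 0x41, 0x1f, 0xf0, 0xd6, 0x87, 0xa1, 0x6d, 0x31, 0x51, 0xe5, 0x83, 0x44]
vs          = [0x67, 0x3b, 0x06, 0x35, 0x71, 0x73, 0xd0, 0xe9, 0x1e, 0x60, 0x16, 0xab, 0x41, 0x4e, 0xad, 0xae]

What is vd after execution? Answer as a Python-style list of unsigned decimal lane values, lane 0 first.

vd = [35, 17, 0, 4, 65, 19, 208, 192, 6, 32, 109, 49, 81, 229, 131, 68]

256-bit reg / 16-bit elem → 16 lanes
p0[j] = (32+j < 42); true for j=0..9 → 10 lanes set
[0] and(0xb3,0x67) = 0x23
[1] and(0x15,0x3b) = 0x11
[2] and(0xf9,0x06) = 0x00
[3] and(0x4e,0x35) = 0x04
[4] and(0x41,0x71) = 0x41
[5] and(0x1f,0x73) = 0x13
[6] and(0xf0,0xd0) = 0xd0
[7] and(0xd6,0xe9) = 0xc0
[8] and(0x87,0x1e) = 0x06
[9] and(0xa1,0x60) = 0x20
[10] tail/keep = 0x6d
[11] tail/keep = 0x31
[12] tail/keep = 0x51
[13] tail/keep = 0xe5
[14] tail/keep = 0x83
[15] tail/keep = 0x44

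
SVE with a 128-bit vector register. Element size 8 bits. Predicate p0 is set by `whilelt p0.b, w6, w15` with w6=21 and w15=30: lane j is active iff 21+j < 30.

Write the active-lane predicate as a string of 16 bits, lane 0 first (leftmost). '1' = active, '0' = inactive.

predicate = 1111111110000000

128-bit reg / 8-bit elem → 16 lanes
active while 21+j < 30, i.e. j ∈ [0,9) capped at 16 ⇒ 9
bits (lane 0 leftmost): 1111111110000000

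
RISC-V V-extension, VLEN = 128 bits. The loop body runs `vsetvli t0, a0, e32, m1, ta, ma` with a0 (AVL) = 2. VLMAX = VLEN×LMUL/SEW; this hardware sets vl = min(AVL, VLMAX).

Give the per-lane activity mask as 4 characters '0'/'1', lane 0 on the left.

predicate = 1100

lanes per group: 128·1/32 = 4
AVL=2 ≤ VLMAX=4, so vl = 2
bits (lane 0 leftmost): 1100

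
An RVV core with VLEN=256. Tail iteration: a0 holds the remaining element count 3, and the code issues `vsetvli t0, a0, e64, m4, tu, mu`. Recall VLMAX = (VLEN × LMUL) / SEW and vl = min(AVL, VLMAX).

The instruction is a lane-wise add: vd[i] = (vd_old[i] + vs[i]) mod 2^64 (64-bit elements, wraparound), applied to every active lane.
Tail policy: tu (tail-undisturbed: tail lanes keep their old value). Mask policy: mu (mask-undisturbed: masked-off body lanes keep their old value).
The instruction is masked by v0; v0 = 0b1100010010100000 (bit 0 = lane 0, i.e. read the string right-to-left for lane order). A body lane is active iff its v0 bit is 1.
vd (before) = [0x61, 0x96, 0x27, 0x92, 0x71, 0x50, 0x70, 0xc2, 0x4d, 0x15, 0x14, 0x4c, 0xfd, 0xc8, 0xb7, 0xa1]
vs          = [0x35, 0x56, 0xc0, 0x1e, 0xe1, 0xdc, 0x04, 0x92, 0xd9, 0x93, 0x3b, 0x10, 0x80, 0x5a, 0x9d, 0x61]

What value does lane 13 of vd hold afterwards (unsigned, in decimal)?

vd[13] = 200

VLMAX = (256 × 4) / 64 = 16 lanes
vl = min(AVL, VLMAX) = min(3, 16) = 3
[0] mask-off/keep = 0x61
[1] mask-off/keep = 0x96
[2] mask-off/keep = 0x27
[3] tail/keep = 0x92
[4] tail/keep = 0x71
[5] tail/keep = 0x50
[6] tail/keep = 0x70
[7] tail/keep = 0xc2
[8] tail/keep = 0x4d
[9] tail/keep = 0x15
[10] tail/keep = 0x14
[11] tail/keep = 0x4c
[12] tail/keep = 0xfd
[13] tail/keep = 0xc8
[14] tail/keep = 0xb7
[15] tail/keep = 0xa1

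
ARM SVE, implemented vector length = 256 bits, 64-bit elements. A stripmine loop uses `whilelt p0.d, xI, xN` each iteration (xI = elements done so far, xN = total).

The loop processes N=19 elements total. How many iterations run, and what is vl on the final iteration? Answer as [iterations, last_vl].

[iterations, last_vl] = [5, 3]

register lanes = 256/64 = 4
N=19: ⌈19/4⌉ = 5 iters; last vl = 19 − 4×4 = 3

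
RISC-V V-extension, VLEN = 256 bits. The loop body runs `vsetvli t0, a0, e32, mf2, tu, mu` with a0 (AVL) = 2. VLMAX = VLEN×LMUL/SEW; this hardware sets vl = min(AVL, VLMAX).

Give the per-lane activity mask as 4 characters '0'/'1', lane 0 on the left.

predicate = 1100

lanes per group: 256·1/2/32 = 4
vl ← min(2, 4) = 2
bits (lane 0 leftmost): 1100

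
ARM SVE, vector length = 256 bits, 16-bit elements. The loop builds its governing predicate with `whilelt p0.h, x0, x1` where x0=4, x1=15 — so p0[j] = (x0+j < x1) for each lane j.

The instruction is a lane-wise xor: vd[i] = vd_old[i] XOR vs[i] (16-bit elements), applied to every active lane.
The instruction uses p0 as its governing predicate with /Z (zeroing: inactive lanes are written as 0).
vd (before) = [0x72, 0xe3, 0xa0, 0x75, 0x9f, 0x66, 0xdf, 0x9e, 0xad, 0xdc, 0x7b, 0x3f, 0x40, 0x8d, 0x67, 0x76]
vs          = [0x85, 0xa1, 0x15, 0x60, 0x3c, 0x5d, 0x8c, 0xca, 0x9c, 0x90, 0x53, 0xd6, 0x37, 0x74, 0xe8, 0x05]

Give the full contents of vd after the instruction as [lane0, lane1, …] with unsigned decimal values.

vd = [247, 66, 181, 21, 163, 59, 83, 84, 49, 76, 40, 0, 0, 0, 0, 0]

register lanes = 256/16 = 16
active while 4+j < 15, i.e. j ∈ [0,11) capped at 16 ⇒ 11
vd[0] xor(0x72,0x85) -> 0xf7
vd[1] xor(0xe3,0xa1) -> 0x42
vd[2] xor(0xa0,0x15) -> 0xb5
vd[3] xor(0x75,0x60) -> 0x15
vd[4] xor(0x9f,0x3c) -> 0xa3
vd[5] xor(0x66,0x5d) -> 0x3b
vd[6] xor(0xdf,0x8c) -> 0x53
vd[7] xor(0x9e,0xca) -> 0x54
vd[8] xor(0xad,0x9c) -> 0x31
vd[9] xor(0xdc,0x90) -> 0x4c
vd[10] xor(0x7b,0x53) -> 0x28
vd[11] tail/zero -> 0x00
vd[12] tail/zero -> 0x00
vd[13] tail/zero -> 0x00
vd[14] tail/zero -> 0x00
vd[15] tail/zero -> 0x00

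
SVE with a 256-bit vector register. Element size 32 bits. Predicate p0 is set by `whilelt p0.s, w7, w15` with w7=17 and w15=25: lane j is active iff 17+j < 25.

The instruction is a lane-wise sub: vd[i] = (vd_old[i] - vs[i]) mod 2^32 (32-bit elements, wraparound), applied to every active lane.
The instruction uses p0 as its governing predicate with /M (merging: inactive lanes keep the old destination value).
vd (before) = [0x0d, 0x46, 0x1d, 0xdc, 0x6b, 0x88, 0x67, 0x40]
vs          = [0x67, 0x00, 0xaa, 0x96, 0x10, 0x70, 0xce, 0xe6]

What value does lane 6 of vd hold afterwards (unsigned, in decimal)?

lane count: 256 div 32 = 8
whilelt: lane j active iff 17+j < 25 → j < 8 → 8 active
[0] sub(0x0d,0x67) = 0xffffffa6
[1] sub(0x46,0x00) = 0x46
[2] sub(0x1d,0xaa) = 0xffffff73
[3] sub(0xdc,0x96) = 0x46
[4] sub(0x6b,0x10) = 0x5b
[5] sub(0x88,0x70) = 0x18
[6] sub(0x67,0xce) = 0xffffff99
[7] sub(0x40,0xe6) = 0xffffff5a

vd[6] = 4294967193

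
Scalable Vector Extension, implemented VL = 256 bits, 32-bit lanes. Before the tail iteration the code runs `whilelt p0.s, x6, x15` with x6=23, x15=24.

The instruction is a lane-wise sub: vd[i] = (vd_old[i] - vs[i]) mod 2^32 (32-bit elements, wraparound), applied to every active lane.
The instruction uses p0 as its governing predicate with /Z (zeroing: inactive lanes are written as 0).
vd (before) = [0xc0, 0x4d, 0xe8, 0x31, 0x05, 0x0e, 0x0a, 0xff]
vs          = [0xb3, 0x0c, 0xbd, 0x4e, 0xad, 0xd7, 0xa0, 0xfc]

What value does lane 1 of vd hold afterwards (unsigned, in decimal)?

vd[1] = 0

256-bit reg / 32-bit elem → 8 lanes
whilelt: lane j active iff 23+j < 24 → j < 1 → 1 active
[0] sub(0xc0,0xb3) = 0x0d
[1] tail/zero = 0x00
[2] tail/zero = 0x00
[3] tail/zero = 0x00
[4] tail/zero = 0x00
[5] tail/zero = 0x00
[6] tail/zero = 0x00
[7] tail/zero = 0x00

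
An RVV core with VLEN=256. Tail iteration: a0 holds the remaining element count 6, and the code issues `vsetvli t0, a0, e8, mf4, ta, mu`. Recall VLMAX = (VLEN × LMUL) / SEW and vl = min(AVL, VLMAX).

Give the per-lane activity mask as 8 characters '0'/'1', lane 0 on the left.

predicate = 11111100

VLMAX = (256 × 1/4) / 8 = 8 lanes
vl = min(AVL, VLMAX) = min(6, 8) = 6
bits (lane 0 leftmost): 11111100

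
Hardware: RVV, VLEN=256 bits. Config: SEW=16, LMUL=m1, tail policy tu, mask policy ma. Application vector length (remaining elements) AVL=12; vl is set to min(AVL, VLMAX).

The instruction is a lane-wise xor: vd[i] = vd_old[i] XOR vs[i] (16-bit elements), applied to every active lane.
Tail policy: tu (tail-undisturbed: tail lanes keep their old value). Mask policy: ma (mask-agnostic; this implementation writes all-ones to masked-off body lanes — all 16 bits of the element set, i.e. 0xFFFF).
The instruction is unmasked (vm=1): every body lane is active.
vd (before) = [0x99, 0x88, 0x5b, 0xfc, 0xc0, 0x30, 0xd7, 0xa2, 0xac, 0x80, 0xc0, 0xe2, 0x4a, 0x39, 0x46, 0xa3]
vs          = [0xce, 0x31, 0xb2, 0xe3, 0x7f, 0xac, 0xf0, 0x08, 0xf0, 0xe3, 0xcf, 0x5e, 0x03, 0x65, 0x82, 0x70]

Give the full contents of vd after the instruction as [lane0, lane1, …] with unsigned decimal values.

vd = [87, 185, 233, 31, 191, 156, 39, 170, 92, 99, 15, 188, 74, 57, 70, 163]

VLMAX = VLEN×LMUL/SEW = 256×1/16 = 16
vl = min(AVL, VLMAX) = min(12, 16) = 12
[0] xor(0x99,0xce) = 0x57
[1] xor(0x88,0x31) = 0xb9
[2] xor(0x5b,0xb2) = 0xe9
[3] xor(0xfc,0xe3) = 0x1f
[4] xor(0xc0,0x7f) = 0xbf
[5] xor(0x30,0xac) = 0x9c
[6] xor(0xd7,0xf0) = 0x27
[7] xor(0xa2,0x08) = 0xaa
[8] xor(0xac,0xf0) = 0x5c
[9] xor(0x80,0xe3) = 0x63
[10] xor(0xc0,0xcf) = 0x0f
[11] xor(0xe2,0x5e) = 0xbc
[12] tail/keep = 0x4a
[13] tail/keep = 0x39
[14] tail/keep = 0x46
[15] tail/keep = 0xa3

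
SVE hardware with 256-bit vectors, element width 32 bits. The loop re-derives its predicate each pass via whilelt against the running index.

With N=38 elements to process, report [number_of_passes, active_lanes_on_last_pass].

256-bit reg / 32-bit elem → 8 lanes
N=38: ⌈38/8⌉ = 5 iters; last vl = 38 − 4×8 = 6

[iterations, last_vl] = [5, 6]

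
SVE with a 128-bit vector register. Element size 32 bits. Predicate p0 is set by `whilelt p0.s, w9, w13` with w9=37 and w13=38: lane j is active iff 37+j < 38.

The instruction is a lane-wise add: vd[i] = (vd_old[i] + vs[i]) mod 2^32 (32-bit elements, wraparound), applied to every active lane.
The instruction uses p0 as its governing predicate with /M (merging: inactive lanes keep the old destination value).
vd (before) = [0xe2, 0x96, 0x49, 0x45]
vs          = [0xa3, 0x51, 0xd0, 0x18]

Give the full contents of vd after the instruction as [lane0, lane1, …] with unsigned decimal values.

128-bit reg / 32-bit elem → 4 lanes
active while 37+j < 38, i.e. j ∈ [0,1) capped at 4 ⇒ 1
lane  0: add(0xe2,0xa3) ⇒ 0x185
lane  1: tail/keep ⇒ 0x96
lane  2: tail/keep ⇒ 0x49
lane  3: tail/keep ⇒ 0x45

vd = [389, 150, 73, 69]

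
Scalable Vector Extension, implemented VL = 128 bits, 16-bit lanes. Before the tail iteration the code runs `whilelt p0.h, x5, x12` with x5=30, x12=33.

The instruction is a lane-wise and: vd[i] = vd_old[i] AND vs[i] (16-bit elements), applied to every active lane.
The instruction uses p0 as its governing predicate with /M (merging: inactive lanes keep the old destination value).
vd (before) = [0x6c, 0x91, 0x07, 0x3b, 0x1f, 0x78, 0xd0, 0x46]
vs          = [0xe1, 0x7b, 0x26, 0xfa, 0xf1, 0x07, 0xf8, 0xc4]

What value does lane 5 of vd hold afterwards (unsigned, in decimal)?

vd[5] = 120

128-bit reg / 16-bit elem → 8 lanes
whilelt: lane j active iff 30+j < 33 → j < 3 → 3 active
[0] and(0x6c,0xe1) = 0x60
[1] and(0x91,0x7b) = 0x11
[2] and(0x07,0x26) = 0x06
[3] tail/keep = 0x3b
[4] tail/keep = 0x1f
[5] tail/keep = 0x78
[6] tail/keep = 0xd0
[7] tail/keep = 0x46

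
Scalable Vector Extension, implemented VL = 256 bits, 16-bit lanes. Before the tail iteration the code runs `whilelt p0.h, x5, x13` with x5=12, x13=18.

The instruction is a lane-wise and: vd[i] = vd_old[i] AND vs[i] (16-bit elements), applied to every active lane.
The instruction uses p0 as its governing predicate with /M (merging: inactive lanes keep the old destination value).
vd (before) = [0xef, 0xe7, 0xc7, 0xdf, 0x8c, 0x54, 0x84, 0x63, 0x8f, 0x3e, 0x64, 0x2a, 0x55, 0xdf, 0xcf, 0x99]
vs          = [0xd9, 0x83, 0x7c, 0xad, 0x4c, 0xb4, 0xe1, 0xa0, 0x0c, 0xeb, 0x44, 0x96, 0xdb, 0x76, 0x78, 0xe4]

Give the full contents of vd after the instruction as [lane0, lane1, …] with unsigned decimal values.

vd = [201, 131, 68, 141, 12, 20, 132, 99, 143, 62, 100, 42, 85, 223, 207, 153]

256-bit reg / 16-bit elem → 16 lanes
p0[j] = (12+j < 18); true for j=0..5 → 6 lanes set
  i=0: and(0xef,0xd9) → 201
  i=1: and(0xe7,0x83) → 131
  i=2: and(0xc7,0x7c) → 68
  i=3: and(0xdf,0xad) → 141
  i=4: and(0x8c,0x4c) → 12
  i=5: and(0x54,0xb4) → 20
  i=6: tail/keep → 132
  i=7: tail/keep → 99
  i=8: tail/keep → 143
  i=9: tail/keep → 62
  i=10: tail/keep → 100
  i=11: tail/keep → 42
  i=12: tail/keep → 85
  i=13: tail/keep → 223
  i=14: tail/keep → 207
  i=15: tail/keep → 153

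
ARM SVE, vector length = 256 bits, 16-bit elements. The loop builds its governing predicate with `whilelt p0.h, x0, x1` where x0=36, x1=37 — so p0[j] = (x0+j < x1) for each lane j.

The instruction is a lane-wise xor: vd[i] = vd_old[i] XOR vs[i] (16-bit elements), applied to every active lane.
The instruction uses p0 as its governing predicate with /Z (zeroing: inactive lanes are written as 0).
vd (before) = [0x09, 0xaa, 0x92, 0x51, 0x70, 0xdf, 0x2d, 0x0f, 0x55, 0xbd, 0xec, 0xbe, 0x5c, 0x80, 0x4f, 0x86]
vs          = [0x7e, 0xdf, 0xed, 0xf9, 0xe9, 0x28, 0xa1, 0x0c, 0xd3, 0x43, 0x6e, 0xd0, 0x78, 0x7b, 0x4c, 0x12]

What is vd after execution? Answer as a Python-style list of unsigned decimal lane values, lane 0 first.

register lanes = 256/16 = 16
p0[j] = (36+j < 37); true for j=0..0 → 1 lanes set
  i=0: xor(0x09,0x7e) → 119
  i=1: tail/zero → 0
  i=2: tail/zero → 0
  i=3: tail/zero → 0
  i=4: tail/zero → 0
  i=5: tail/zero → 0
  i=6: tail/zero → 0
  i=7: tail/zero → 0
  i=8: tail/zero → 0
  i=9: tail/zero → 0
  i=10: tail/zero → 0
  i=11: tail/zero → 0
  i=12: tail/zero → 0
  i=13: tail/zero → 0
  i=14: tail/zero → 0
  i=15: tail/zero → 0

vd = [119, 0, 0, 0, 0, 0, 0, 0, 0, 0, 0, 0, 0, 0, 0, 0]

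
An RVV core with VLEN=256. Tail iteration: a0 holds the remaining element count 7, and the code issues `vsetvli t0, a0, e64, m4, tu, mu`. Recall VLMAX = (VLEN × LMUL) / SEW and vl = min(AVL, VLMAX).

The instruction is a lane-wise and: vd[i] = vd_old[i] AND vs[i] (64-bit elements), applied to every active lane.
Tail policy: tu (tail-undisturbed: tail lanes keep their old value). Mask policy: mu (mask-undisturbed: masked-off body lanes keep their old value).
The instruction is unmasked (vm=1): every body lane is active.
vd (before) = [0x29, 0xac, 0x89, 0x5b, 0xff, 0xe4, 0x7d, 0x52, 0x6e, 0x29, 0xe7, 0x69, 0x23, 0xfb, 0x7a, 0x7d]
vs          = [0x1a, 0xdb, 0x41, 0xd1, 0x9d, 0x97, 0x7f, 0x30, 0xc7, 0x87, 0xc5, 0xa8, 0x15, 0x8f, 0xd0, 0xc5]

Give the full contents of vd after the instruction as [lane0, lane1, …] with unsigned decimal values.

vd = [8, 136, 1, 81, 157, 132, 125, 82, 110, 41, 231, 105, 35, 251, 122, 125]

VLMAX = (256 × 4) / 64 = 16 lanes
AVL=7 ≤ VLMAX=16, so vl = 7
vd[0] and(0x29,0x1a) -> 0x08
vd[1] and(0xac,0xdb) -> 0x88
vd[2] and(0x89,0x41) -> 0x01
vd[3] and(0x5b,0xd1) -> 0x51
vd[4] and(0xff,0x9d) -> 0x9d
vd[5] and(0xe4,0x97) -> 0x84
vd[6] and(0x7d,0x7f) -> 0x7d
vd[7] tail/keep -> 0x52
vd[8] tail/keep -> 0x6e
vd[9] tail/keep -> 0x29
vd[10] tail/keep -> 0xe7
vd[11] tail/keep -> 0x69
vd[12] tail/keep -> 0x23
vd[13] tail/keep -> 0xfb
vd[14] tail/keep -> 0x7a
vd[15] tail/keep -> 0x7d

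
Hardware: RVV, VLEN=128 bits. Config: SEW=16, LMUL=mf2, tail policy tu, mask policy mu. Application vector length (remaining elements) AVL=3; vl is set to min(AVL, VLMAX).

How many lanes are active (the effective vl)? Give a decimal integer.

vl = 3

VLMAX = (128 × 1/2) / 16 = 4 lanes
vl ← min(3, 4) = 3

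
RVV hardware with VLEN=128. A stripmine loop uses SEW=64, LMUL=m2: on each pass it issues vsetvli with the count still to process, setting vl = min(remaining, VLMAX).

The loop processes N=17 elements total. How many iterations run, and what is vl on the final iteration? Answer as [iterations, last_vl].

[iterations, last_vl] = [5, 1]

VLMAX = VLEN×LMUL/SEW = 128×2/64 = 4
N=17: ⌈17/4⌉ = 5 iters; last vl = 17 − 4×4 = 1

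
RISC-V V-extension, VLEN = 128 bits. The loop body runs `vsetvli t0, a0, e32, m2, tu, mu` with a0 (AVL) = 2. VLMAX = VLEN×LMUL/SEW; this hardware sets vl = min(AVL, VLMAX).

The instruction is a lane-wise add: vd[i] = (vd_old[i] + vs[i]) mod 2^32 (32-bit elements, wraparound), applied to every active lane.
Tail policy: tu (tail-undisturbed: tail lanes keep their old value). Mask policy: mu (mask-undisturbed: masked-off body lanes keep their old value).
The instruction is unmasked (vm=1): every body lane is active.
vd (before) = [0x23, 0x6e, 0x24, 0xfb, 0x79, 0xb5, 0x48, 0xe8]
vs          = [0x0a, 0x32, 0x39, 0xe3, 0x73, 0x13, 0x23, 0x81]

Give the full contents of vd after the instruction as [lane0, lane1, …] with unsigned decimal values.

vd = [45, 160, 36, 251, 121, 181, 72, 232]

VLMAX = (128 × 2) / 32 = 8 lanes
vl = min(AVL, VLMAX) = min(2, 8) = 2
lane  0: add(0x23,0x0a) ⇒ 0x2d
lane  1: add(0x6e,0x32) ⇒ 0xa0
lane  2: tail/keep ⇒ 0x24
lane  3: tail/keep ⇒ 0xfb
lane  4: tail/keep ⇒ 0x79
lane  5: tail/keep ⇒ 0xb5
lane  6: tail/keep ⇒ 0x48
lane  7: tail/keep ⇒ 0xe8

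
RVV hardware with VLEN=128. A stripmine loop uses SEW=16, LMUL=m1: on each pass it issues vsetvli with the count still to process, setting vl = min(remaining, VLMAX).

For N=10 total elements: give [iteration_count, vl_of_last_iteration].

VLMAX = VLEN×LMUL/SEW = 128×1/16 = 8
iterations = ceil(10/8) = 2; final-pass vl = 2

[iterations, last_vl] = [2, 2]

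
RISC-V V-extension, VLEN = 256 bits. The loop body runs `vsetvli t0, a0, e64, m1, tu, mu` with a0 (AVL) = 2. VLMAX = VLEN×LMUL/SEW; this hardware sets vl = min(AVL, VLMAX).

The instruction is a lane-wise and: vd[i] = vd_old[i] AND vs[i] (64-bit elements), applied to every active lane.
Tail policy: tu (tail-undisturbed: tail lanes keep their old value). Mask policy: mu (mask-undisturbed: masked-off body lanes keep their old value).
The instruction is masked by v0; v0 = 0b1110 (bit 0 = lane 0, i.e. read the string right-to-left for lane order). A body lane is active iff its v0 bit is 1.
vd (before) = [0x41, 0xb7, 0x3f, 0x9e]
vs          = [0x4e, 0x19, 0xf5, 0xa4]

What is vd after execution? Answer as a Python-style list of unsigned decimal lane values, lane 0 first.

VLMAX = VLEN×LMUL/SEW = 256×1/64 = 4
AVL=2 ≤ VLMAX=4, so vl = 2
lane  0: mask-off/keep ⇒ 0x41
lane  1: and(0xb7,0x19) ⇒ 0x11
lane  2: tail/keep ⇒ 0x3f
lane  3: tail/keep ⇒ 0x9e

vd = [65, 17, 63, 158]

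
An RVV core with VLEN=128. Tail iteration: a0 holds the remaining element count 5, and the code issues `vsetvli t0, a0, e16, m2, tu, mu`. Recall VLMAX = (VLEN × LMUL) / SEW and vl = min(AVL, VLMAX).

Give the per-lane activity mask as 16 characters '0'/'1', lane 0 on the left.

predicate = 1111100000000000

VLMAX = (128 × 2) / 16 = 16 lanes
AVL=5 ≤ VLMAX=16, so vl = 5
bits (lane 0 leftmost): 1111100000000000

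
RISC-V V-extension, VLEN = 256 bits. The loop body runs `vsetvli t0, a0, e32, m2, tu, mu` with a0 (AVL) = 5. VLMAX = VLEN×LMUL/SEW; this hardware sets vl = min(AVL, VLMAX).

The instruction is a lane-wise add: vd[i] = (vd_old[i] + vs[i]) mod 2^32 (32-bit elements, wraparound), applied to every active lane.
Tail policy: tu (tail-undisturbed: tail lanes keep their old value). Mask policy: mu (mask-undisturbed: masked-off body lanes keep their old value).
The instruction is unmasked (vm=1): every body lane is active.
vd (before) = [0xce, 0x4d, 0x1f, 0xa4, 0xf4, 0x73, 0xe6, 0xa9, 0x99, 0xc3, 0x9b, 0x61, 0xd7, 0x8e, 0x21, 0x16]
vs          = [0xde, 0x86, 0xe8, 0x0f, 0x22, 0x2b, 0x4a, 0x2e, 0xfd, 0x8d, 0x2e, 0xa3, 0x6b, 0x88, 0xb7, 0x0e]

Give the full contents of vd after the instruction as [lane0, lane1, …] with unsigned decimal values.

vd = [428, 211, 263, 179, 278, 115, 230, 169, 153, 195, 155, 97, 215, 142, 33, 22]

VLMAX = (256 × 2) / 32 = 16 lanes
vl ← min(5, 16) = 5
  i=0: add(0xce,0xde) → 428
  i=1: add(0x4d,0x86) → 211
  i=2: add(0x1f,0xe8) → 263
  i=3: add(0xa4,0x0f) → 179
  i=4: add(0xf4,0x22) → 278
  i=5: tail/keep → 115
  i=6: tail/keep → 230
  i=7: tail/keep → 169
  i=8: tail/keep → 153
  i=9: tail/keep → 195
  i=10: tail/keep → 155
  i=11: tail/keep → 97
  i=12: tail/keep → 215
  i=13: tail/keep → 142
  i=14: tail/keep → 33
  i=15: tail/keep → 22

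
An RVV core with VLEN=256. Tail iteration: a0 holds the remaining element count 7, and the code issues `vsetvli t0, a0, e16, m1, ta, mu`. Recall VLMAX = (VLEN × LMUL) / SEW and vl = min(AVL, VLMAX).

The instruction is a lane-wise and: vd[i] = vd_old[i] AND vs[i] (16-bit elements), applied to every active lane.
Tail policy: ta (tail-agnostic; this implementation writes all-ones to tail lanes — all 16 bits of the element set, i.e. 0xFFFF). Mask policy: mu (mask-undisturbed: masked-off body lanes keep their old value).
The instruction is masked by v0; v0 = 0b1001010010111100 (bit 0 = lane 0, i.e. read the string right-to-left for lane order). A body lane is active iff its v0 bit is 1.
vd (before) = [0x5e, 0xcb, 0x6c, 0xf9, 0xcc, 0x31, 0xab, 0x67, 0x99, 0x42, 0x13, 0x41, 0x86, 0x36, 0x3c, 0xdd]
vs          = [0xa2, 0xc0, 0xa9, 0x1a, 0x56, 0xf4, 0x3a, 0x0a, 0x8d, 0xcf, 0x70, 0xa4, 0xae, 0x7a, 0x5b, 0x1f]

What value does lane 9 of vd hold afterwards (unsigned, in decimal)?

vd[9] = 65535

VLMAX = VLEN×LMUL/SEW = 256×1/16 = 16
AVL=7 ≤ VLMAX=16, so vl = 7
[0] mask-off/keep = 0x5e
[1] mask-off/keep = 0xcb
[2] and(0x6c,0xa9) = 0x28
[3] and(0xf9,0x1a) = 0x18
[4] and(0xcc,0x56) = 0x44
[5] and(0x31,0xf4) = 0x30
[6] mask-off/keep = 0xab
[7] tail/ones = 0xffff
[8] tail/ones = 0xffff
[9] tail/ones = 0xffff
[10] tail/ones = 0xffff
[11] tail/ones = 0xffff
[12] tail/ones = 0xffff
[13] tail/ones = 0xffff
[14] tail/ones = 0xffff
[15] tail/ones = 0xffff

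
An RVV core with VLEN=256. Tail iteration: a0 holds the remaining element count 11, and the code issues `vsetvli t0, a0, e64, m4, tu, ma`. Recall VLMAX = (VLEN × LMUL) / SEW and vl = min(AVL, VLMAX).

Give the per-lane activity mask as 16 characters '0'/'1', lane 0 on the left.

VLMAX = (256 × 4) / 64 = 16 lanes
vl ← min(11, 16) = 11
bits (lane 0 leftmost): 1111111111100000

predicate = 1111111111100000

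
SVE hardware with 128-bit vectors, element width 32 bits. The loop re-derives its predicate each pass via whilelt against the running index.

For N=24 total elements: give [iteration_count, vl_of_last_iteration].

lane count: 128 div 32 = 4
24 elements at 4/iter → 6 passes, remainder 4 on the last

[iterations, last_vl] = [6, 4]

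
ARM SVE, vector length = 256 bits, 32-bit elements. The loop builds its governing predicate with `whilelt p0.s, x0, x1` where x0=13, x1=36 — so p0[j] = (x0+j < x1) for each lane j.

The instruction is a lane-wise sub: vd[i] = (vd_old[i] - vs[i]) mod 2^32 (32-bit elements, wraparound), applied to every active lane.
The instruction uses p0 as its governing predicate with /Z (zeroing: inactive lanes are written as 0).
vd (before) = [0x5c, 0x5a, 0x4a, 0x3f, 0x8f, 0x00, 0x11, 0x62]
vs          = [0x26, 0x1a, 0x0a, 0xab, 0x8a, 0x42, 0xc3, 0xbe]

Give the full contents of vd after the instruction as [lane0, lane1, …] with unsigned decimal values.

register lanes = 256/32 = 8
p0[j] = (13+j < 36); true for j=0..7 → 8 lanes set
[0] sub(0x5c,0x26) = 0x36
[1] sub(0x5a,0x1a) = 0x40
[2] sub(0x4a,0x0a) = 0x40
[3] sub(0x3f,0xab) = 0xffffff94
[4] sub(0x8f,0x8a) = 0x05
[5] sub(0x00,0x42) = 0xffffffbe
[6] sub(0x11,0xc3) = 0xffffff4e
[7] sub(0x62,0xbe) = 0xffffffa4

vd = [54, 64, 64, 4294967188, 5, 4294967230, 4294967118, 4294967204]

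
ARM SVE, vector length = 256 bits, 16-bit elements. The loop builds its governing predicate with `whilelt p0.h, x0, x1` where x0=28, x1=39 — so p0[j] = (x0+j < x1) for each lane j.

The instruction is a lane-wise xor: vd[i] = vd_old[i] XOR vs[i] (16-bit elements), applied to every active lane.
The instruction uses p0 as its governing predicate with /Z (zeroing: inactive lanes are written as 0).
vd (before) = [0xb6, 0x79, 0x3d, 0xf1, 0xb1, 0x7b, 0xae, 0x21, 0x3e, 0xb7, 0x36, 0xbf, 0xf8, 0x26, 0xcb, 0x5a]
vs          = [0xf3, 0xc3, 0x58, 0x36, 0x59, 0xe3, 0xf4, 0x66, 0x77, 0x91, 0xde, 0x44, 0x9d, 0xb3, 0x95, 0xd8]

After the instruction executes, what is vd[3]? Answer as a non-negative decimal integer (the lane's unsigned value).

vd[3] = 199

register lanes = 256/16 = 16
active while 28+j < 39, i.e. j ∈ [0,11) capped at 16 ⇒ 11
vd[0] xor(0xb6,0xf3) -> 0x45
vd[1] xor(0x79,0xc3) -> 0xba
vd[2] xor(0x3d,0x58) -> 0x65
vd[3] xor(0xf1,0x36) -> 0xc7
vd[4] xor(0xb1,0x59) -> 0xe8
vd[5] xor(0x7b,0xe3) -> 0x98
vd[6] xor(0xae,0xf4) -> 0x5a
vd[7] xor(0x21,0x66) -> 0x47
vd[8] xor(0x3e,0x77) -> 0x49
vd[9] xor(0xb7,0x91) -> 0x26
vd[10] xor(0x36,0xde) -> 0xe8
vd[11] tail/zero -> 0x00
vd[12] tail/zero -> 0x00
vd[13] tail/zero -> 0x00
vd[14] tail/zero -> 0x00
vd[15] tail/zero -> 0x00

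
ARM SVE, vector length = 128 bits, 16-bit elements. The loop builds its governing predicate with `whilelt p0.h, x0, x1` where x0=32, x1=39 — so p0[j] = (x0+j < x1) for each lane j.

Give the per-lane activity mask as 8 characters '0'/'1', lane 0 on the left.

128-bit reg / 16-bit elem → 8 lanes
active while 32+j < 39, i.e. j ∈ [0,7) capped at 8 ⇒ 7
bits (lane 0 leftmost): 11111110

predicate = 11111110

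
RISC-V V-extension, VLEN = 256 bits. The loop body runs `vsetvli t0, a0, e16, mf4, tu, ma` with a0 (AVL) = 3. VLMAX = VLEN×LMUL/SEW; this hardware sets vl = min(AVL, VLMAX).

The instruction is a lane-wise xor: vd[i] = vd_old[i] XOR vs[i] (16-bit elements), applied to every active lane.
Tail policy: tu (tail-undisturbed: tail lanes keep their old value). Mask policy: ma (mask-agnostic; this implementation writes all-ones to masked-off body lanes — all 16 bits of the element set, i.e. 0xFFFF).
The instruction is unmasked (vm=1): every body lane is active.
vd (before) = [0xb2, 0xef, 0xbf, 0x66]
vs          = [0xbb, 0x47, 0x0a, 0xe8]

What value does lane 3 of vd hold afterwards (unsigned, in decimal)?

vd[3] = 102

VLMAX = (256 × 1/4) / 16 = 4 lanes
vl = min(AVL, VLMAX) = min(3, 4) = 3
lane  0: xor(0xb2,0xbb) ⇒ 0x09
lane  1: xor(0xef,0x47) ⇒ 0xa8
lane  2: xor(0xbf,0x0a) ⇒ 0xb5
lane  3: tail/keep ⇒ 0x66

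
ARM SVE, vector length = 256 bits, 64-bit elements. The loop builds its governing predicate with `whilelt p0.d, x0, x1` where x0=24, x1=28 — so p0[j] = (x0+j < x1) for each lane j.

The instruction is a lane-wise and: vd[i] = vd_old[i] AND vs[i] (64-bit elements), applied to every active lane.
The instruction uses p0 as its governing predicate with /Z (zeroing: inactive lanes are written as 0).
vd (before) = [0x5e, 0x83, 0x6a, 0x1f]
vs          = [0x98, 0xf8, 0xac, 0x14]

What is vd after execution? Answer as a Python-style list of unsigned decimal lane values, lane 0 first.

vd = [24, 128, 40, 20]

register lanes = 256/64 = 4
p0[j] = (24+j < 28); true for j=0..3 → 4 lanes set
[0] and(0x5e,0x98) = 0x18
[1] and(0x83,0xf8) = 0x80
[2] and(0x6a,0xac) = 0x28
[3] and(0x1f,0x14) = 0x14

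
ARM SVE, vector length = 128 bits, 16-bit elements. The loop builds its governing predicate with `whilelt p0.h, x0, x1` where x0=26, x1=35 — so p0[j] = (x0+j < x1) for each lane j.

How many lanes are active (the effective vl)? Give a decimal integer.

128-bit reg / 16-bit elem → 8 lanes
active while 26+j < 35, i.e. j ∈ [0,9) capped at 8 ⇒ 8

vl = 8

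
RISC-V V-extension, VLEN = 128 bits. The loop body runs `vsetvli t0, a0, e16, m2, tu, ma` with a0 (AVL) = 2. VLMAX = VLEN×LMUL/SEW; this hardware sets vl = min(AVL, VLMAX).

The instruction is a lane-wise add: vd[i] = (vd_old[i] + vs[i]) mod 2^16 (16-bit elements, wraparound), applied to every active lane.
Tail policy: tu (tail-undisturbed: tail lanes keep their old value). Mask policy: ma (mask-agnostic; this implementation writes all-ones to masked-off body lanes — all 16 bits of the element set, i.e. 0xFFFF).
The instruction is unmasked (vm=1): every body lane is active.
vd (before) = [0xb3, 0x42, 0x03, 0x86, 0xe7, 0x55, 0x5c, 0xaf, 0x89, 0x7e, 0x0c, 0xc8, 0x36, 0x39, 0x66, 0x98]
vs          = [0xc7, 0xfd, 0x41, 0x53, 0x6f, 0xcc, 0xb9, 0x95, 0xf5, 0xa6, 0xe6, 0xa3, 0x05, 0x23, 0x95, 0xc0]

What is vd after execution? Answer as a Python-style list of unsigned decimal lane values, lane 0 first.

vd = [378, 319, 3, 134, 231, 85, 92, 175, 137, 126, 12, 200, 54, 57, 102, 152]

lanes per group: 128·2/16 = 16
vl ← min(2, 16) = 2
vd[0] add(0xb3,0xc7) -> 0x17a
vd[1] add(0x42,0xfd) -> 0x13f
vd[2] tail/keep -> 0x03
vd[3] tail/keep -> 0x86
vd[4] tail/keep -> 0xe7
vd[5] tail/keep -> 0x55
vd[6] tail/keep -> 0x5c
vd[7] tail/keep -> 0xaf
vd[8] tail/keep -> 0x89
vd[9] tail/keep -> 0x7e
vd[10] tail/keep -> 0x0c
vd[11] tail/keep -> 0xc8
vd[12] tail/keep -> 0x36
vd[13] tail/keep -> 0x39
vd[14] tail/keep -> 0x66
vd[15] tail/keep -> 0x98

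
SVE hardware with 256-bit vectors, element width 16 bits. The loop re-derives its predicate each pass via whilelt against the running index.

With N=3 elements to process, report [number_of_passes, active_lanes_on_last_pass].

lane count: 256 div 16 = 16
N=3: ⌈3/16⌉ = 1 iters; last vl = 3 − 0×16 = 3

[iterations, last_vl] = [1, 3]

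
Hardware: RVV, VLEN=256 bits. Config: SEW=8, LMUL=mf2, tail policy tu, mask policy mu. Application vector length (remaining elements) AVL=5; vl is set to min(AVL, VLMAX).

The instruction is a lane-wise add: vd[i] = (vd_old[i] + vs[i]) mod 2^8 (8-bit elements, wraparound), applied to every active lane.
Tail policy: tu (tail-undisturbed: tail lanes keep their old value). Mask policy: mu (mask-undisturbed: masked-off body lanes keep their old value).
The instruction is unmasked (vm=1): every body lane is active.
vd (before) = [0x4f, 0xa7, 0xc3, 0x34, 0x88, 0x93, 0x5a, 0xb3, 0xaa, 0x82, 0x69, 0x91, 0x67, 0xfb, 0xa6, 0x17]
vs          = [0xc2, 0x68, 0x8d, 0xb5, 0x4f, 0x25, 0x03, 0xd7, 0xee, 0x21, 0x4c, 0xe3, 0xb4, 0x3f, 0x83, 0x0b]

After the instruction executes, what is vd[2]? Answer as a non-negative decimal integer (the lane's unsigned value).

vd[2] = 80

VLMAX = VLEN×LMUL/SEW = 256×1/2/8 = 16
vl = min(AVL, VLMAX) = min(5, 16) = 5
[0] add(0x4f,0xc2) = 0x11
[1] add(0xa7,0x68) = 0x0f
[2] add(0xc3,0x8d) = 0x50
[3] add(0x34,0xb5) = 0xe9
[4] add(0x88,0x4f) = 0xd7
[5] tail/keep = 0x93
[6] tail/keep = 0x5a
[7] tail/keep = 0xb3
[8] tail/keep = 0xaa
[9] tail/keep = 0x82
[10] tail/keep = 0x69
[11] tail/keep = 0x91
[12] tail/keep = 0x67
[13] tail/keep = 0xfb
[14] tail/keep = 0xa6
[15] tail/keep = 0x17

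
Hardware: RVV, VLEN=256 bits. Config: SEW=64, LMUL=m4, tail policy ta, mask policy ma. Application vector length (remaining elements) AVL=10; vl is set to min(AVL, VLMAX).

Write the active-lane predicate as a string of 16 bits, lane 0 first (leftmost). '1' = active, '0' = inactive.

predicate = 1111111111000000

VLMAX = VLEN×LMUL/SEW = 256×4/64 = 16
AVL=10 ≤ VLMAX=16, so vl = 10
bits (lane 0 leftmost): 1111111111000000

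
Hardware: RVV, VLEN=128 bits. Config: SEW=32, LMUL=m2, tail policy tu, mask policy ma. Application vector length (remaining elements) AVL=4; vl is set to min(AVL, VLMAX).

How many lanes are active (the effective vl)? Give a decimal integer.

vl = 4

VLMAX = (128 × 2) / 32 = 8 lanes
vl = min(AVL, VLMAX) = min(4, 8) = 4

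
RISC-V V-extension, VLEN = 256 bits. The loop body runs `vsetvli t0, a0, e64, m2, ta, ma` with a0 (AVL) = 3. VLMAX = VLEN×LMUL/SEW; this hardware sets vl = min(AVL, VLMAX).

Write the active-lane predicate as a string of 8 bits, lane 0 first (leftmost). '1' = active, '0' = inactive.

VLMAX = (256 × 2) / 64 = 8 lanes
AVL=3 ≤ VLMAX=8, so vl = 3
bits (lane 0 leftmost): 11100000

predicate = 11100000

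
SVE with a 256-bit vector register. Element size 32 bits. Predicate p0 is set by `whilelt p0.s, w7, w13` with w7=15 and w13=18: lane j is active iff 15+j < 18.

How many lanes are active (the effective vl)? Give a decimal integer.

lane count: 256 div 32 = 8
active while 15+j < 18, i.e. j ∈ [0,3) capped at 8 ⇒ 3

vl = 3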